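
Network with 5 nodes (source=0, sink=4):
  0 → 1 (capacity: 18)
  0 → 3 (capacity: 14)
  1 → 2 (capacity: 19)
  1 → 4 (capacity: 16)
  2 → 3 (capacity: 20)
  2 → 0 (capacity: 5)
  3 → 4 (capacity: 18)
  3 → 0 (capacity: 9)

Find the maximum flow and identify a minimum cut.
Max flow = 32, Min cut edges: (0,1), (0,3)

Maximum flow: 32
Minimum cut: (0,1), (0,3)
Partition: S = [0], T = [1, 2, 3, 4]

Max-flow min-cut theorem verified: both equal 32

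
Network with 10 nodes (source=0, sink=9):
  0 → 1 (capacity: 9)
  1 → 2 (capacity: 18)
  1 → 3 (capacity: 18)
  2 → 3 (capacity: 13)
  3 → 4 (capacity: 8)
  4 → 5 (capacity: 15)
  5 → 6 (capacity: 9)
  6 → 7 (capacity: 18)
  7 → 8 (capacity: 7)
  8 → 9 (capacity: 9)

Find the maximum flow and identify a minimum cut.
Max flow = 7, Min cut edges: (7,8)

Maximum flow: 7
Minimum cut: (7,8)
Partition: S = [0, 1, 2, 3, 4, 5, 6, 7], T = [8, 9]

Max-flow min-cut theorem verified: both equal 7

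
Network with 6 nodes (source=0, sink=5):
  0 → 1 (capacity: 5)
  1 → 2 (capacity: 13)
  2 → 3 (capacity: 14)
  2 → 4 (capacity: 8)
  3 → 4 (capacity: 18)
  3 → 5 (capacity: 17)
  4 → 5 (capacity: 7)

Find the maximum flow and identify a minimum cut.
Max flow = 5, Min cut edges: (0,1)

Maximum flow: 5
Minimum cut: (0,1)
Partition: S = [0], T = [1, 2, 3, 4, 5]

Max-flow min-cut theorem verified: both equal 5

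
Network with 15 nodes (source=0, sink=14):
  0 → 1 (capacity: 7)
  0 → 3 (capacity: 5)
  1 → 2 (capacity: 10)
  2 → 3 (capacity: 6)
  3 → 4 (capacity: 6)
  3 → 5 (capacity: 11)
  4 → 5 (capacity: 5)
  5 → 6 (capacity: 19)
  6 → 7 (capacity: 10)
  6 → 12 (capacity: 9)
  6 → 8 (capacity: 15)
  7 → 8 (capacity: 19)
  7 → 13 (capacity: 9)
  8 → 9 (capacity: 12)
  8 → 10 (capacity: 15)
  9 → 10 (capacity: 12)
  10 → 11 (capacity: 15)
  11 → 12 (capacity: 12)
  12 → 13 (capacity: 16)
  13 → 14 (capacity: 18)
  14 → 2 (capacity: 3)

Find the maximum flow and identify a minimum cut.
Max flow = 11, Min cut edges: (0,3), (2,3)

Maximum flow: 11
Minimum cut: (0,3), (2,3)
Partition: S = [0, 1, 2], T = [3, 4, 5, 6, 7, 8, 9, 10, 11, 12, 13, 14]

Max-flow min-cut theorem verified: both equal 11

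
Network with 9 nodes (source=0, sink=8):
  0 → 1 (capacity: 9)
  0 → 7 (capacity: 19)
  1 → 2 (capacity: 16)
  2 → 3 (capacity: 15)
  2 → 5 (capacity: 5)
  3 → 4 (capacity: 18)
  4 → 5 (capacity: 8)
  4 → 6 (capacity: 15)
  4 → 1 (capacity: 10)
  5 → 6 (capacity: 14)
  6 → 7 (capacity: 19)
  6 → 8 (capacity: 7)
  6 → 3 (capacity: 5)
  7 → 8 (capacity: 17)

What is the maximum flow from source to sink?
Maximum flow = 24

Max flow: 24

Flow assignment:
  0 → 1: 9/9
  0 → 7: 15/19
  1 → 2: 9/16
  2 → 3: 4/15
  2 → 5: 5/5
  3 → 4: 4/18
  4 → 6: 4/15
  5 → 6: 5/14
  6 → 7: 2/19
  6 → 8: 7/7
  7 → 8: 17/17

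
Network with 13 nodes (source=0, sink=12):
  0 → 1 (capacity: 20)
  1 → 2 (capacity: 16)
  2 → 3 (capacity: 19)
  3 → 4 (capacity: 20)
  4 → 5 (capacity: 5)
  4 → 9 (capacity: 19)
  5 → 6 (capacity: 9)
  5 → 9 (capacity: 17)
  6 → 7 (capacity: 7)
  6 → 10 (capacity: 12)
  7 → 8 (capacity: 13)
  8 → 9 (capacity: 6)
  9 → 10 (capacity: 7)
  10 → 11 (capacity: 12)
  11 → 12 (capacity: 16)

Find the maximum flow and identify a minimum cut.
Max flow = 12, Min cut edges: (10,11)

Maximum flow: 12
Minimum cut: (10,11)
Partition: S = [0, 1, 2, 3, 4, 5, 6, 7, 8, 9, 10], T = [11, 12]

Max-flow min-cut theorem verified: both equal 12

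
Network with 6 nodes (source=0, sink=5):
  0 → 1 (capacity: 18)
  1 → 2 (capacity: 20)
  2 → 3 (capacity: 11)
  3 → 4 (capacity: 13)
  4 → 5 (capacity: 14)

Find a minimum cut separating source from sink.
Min cut value = 11, edges: (2,3)

Min cut value: 11
Partition: S = [0, 1, 2], T = [3, 4, 5]
Cut edges: (2,3)

By max-flow min-cut theorem, max flow = min cut = 11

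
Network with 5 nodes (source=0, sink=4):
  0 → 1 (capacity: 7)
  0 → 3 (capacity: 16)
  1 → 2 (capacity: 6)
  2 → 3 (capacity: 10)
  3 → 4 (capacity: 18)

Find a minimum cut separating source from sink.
Min cut value = 18, edges: (3,4)

Min cut value: 18
Partition: S = [0, 1, 2, 3], T = [4]
Cut edges: (3,4)

By max-flow min-cut theorem, max flow = min cut = 18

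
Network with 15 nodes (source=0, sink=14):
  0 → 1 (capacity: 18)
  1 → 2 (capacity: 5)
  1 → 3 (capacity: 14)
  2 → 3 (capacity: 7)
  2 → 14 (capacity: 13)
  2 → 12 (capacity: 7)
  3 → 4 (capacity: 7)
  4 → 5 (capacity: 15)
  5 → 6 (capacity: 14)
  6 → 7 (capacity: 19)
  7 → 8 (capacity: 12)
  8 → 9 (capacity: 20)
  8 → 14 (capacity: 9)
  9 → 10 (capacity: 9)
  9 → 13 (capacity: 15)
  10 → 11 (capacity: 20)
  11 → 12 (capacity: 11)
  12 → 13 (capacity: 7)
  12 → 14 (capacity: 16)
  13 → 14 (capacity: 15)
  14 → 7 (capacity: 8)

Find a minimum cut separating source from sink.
Min cut value = 12, edges: (1,2), (3,4)

Min cut value: 12
Partition: S = [0, 1, 3], T = [2, 4, 5, 6, 7, 8, 9, 10, 11, 12, 13, 14]
Cut edges: (1,2), (3,4)

By max-flow min-cut theorem, max flow = min cut = 12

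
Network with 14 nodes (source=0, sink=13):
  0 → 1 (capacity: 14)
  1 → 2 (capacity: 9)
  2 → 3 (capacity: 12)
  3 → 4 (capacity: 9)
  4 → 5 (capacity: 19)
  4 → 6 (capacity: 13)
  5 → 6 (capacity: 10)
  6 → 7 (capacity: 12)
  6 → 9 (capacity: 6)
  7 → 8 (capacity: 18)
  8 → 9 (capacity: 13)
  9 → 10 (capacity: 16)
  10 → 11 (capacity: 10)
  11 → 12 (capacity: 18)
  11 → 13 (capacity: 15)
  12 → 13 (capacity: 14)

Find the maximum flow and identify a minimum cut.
Max flow = 9, Min cut edges: (3,4)

Maximum flow: 9
Minimum cut: (3,4)
Partition: S = [0, 1, 2, 3], T = [4, 5, 6, 7, 8, 9, 10, 11, 12, 13]

Max-flow min-cut theorem verified: both equal 9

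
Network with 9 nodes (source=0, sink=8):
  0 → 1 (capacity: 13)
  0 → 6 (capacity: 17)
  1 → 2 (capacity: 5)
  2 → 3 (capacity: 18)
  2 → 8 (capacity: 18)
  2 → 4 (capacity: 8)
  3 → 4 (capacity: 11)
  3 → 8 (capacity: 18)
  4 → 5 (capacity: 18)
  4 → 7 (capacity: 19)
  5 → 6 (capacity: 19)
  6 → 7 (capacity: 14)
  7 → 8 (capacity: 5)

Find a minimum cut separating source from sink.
Min cut value = 10, edges: (1,2), (7,8)

Min cut value: 10
Partition: S = [0, 1, 4, 5, 6, 7], T = [2, 3, 8]
Cut edges: (1,2), (7,8)

By max-flow min-cut theorem, max flow = min cut = 10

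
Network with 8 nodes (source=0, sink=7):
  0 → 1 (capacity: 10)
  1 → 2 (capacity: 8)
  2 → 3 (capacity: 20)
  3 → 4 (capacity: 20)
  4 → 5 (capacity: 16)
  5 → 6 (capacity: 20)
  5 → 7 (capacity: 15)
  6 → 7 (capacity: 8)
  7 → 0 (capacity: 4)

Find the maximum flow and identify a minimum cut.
Max flow = 8, Min cut edges: (1,2)

Maximum flow: 8
Minimum cut: (1,2)
Partition: S = [0, 1], T = [2, 3, 4, 5, 6, 7]

Max-flow min-cut theorem verified: both equal 8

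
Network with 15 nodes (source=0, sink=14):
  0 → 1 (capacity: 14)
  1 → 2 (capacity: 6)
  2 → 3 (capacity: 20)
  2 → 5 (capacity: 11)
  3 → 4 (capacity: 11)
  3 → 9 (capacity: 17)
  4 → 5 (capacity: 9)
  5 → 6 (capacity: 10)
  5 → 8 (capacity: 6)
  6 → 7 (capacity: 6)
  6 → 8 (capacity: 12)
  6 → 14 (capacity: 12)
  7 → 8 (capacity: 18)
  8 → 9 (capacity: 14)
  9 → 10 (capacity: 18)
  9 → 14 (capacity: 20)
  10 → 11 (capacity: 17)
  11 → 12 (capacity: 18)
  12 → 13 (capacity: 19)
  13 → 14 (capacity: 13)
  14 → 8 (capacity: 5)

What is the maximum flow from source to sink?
Maximum flow = 6

Max flow: 6

Flow assignment:
  0 → 1: 6/14
  1 → 2: 6/6
  2 → 3: 6/20
  3 → 9: 6/17
  9 → 14: 6/20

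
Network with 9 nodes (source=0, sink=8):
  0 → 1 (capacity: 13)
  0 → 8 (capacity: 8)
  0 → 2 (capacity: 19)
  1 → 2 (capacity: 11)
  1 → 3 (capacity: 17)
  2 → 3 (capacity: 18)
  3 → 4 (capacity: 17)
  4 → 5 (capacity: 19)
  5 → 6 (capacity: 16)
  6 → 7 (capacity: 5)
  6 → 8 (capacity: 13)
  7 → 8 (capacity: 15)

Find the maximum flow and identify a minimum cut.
Max flow = 24, Min cut edges: (0,8), (5,6)

Maximum flow: 24
Minimum cut: (0,8), (5,6)
Partition: S = [0, 1, 2, 3, 4, 5], T = [6, 7, 8]

Max-flow min-cut theorem verified: both equal 24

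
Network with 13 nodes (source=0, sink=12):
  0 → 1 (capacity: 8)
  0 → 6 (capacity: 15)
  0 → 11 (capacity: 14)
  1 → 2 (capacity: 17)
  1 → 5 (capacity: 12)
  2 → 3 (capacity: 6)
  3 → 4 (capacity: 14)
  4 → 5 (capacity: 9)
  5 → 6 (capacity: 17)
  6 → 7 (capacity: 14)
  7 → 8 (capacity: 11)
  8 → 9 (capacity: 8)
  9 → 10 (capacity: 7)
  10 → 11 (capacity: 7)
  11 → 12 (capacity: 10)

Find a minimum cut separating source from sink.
Min cut value = 10, edges: (11,12)

Min cut value: 10
Partition: S = [0, 1, 2, 3, 4, 5, 6, 7, 8, 9, 10, 11], T = [12]
Cut edges: (11,12)

By max-flow min-cut theorem, max flow = min cut = 10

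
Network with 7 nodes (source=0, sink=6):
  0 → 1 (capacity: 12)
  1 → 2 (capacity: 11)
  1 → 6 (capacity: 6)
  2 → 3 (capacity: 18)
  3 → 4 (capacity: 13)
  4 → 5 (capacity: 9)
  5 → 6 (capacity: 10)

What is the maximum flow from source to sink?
Maximum flow = 12

Max flow: 12

Flow assignment:
  0 → 1: 12/12
  1 → 2: 6/11
  1 → 6: 6/6
  2 → 3: 6/18
  3 → 4: 6/13
  4 → 5: 6/9
  5 → 6: 6/10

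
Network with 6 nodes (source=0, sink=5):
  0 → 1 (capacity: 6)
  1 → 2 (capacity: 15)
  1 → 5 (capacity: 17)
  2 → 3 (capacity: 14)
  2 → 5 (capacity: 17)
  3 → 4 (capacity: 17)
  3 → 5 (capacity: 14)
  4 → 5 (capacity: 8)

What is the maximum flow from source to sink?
Maximum flow = 6

Max flow: 6

Flow assignment:
  0 → 1: 6/6
  1 → 5: 6/17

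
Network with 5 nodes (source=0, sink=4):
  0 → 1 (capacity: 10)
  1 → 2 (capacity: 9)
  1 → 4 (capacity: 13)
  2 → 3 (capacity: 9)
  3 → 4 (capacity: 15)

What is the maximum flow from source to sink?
Maximum flow = 10

Max flow: 10

Flow assignment:
  0 → 1: 10/10
  1 → 4: 10/13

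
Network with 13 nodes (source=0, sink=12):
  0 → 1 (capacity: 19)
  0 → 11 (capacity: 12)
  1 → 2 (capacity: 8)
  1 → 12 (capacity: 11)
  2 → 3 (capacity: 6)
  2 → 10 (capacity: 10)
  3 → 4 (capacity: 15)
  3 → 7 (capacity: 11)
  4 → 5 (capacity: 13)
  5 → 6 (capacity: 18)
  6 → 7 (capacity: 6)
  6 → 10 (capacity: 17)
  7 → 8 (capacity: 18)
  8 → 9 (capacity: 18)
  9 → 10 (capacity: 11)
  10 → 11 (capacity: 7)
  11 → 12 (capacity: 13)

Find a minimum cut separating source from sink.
Min cut value = 24, edges: (1,12), (11,12)

Min cut value: 24
Partition: S = [0, 1, 2, 3, 4, 5, 6, 7, 8, 9, 10, 11], T = [12]
Cut edges: (1,12), (11,12)

By max-flow min-cut theorem, max flow = min cut = 24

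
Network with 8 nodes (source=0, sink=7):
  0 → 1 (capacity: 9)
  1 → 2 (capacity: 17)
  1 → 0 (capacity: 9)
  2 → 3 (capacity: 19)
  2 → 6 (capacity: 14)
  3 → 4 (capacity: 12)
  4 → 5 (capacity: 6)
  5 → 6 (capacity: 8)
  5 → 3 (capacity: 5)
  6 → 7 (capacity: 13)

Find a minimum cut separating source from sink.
Min cut value = 9, edges: (0,1)

Min cut value: 9
Partition: S = [0], T = [1, 2, 3, 4, 5, 6, 7]
Cut edges: (0,1)

By max-flow min-cut theorem, max flow = min cut = 9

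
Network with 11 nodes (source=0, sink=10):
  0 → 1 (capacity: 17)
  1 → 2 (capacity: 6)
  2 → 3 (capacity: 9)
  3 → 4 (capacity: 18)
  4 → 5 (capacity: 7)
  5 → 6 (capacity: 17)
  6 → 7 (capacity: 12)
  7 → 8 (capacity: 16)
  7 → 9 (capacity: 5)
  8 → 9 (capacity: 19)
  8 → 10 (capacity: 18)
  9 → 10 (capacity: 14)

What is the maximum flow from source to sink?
Maximum flow = 6

Max flow: 6

Flow assignment:
  0 → 1: 6/17
  1 → 2: 6/6
  2 → 3: 6/9
  3 → 4: 6/18
  4 → 5: 6/7
  5 → 6: 6/17
  6 → 7: 6/12
  7 → 8: 6/16
  8 → 10: 6/18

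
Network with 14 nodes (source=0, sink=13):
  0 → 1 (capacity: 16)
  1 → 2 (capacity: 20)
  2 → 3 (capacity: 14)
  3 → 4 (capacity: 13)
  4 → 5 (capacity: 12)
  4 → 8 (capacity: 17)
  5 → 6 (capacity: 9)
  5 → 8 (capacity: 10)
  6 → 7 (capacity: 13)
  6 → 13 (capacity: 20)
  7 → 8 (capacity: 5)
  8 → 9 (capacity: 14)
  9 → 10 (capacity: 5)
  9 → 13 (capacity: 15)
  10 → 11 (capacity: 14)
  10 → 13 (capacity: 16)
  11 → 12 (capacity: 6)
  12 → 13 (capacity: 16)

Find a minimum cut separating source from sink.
Min cut value = 13, edges: (3,4)

Min cut value: 13
Partition: S = [0, 1, 2, 3], T = [4, 5, 6, 7, 8, 9, 10, 11, 12, 13]
Cut edges: (3,4)

By max-flow min-cut theorem, max flow = min cut = 13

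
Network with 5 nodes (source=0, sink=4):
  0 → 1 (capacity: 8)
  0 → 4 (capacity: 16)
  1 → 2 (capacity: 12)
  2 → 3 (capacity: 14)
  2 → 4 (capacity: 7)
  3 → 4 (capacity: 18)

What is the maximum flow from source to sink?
Maximum flow = 24

Max flow: 24

Flow assignment:
  0 → 1: 8/8
  0 → 4: 16/16
  1 → 2: 8/12
  2 → 3: 1/14
  2 → 4: 7/7
  3 → 4: 1/18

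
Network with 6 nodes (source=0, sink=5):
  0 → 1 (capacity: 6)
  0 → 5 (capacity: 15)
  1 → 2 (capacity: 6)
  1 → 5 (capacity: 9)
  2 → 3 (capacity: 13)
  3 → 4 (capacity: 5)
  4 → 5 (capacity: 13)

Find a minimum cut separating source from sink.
Min cut value = 21, edges: (0,1), (0,5)

Min cut value: 21
Partition: S = [0], T = [1, 2, 3, 4, 5]
Cut edges: (0,1), (0,5)

By max-flow min-cut theorem, max flow = min cut = 21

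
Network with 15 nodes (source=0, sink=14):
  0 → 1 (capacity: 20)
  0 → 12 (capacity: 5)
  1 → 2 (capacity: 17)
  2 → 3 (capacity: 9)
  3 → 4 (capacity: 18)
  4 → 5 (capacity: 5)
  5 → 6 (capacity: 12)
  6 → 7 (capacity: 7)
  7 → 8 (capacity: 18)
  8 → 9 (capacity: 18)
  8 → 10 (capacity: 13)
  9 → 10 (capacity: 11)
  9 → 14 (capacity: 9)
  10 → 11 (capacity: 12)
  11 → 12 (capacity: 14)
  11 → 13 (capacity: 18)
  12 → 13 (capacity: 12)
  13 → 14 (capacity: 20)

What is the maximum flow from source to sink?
Maximum flow = 10

Max flow: 10

Flow assignment:
  0 → 1: 5/20
  0 → 12: 5/5
  1 → 2: 5/17
  2 → 3: 5/9
  3 → 4: 5/18
  4 → 5: 5/5
  5 → 6: 5/12
  6 → 7: 5/7
  7 → 8: 5/18
  8 → 9: 5/18
  9 → 14: 5/9
  12 → 13: 5/12
  13 → 14: 5/20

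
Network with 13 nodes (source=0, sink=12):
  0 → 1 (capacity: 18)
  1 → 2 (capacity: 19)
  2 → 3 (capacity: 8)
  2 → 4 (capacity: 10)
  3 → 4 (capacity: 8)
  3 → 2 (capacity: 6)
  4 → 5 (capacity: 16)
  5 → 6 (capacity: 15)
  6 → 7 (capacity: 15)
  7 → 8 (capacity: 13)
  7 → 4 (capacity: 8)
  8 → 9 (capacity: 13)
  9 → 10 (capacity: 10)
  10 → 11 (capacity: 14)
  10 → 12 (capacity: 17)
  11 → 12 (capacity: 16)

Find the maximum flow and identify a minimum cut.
Max flow = 10, Min cut edges: (9,10)

Maximum flow: 10
Minimum cut: (9,10)
Partition: S = [0, 1, 2, 3, 4, 5, 6, 7, 8, 9], T = [10, 11, 12]

Max-flow min-cut theorem verified: both equal 10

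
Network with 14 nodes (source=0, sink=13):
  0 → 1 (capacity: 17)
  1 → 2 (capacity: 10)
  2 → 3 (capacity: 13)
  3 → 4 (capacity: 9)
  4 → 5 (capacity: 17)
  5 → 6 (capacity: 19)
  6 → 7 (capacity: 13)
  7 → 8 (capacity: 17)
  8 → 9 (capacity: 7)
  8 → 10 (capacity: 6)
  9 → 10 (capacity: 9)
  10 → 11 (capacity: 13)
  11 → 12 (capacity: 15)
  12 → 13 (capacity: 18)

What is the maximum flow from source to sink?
Maximum flow = 9

Max flow: 9

Flow assignment:
  0 → 1: 9/17
  1 → 2: 9/10
  2 → 3: 9/13
  3 → 4: 9/9
  4 → 5: 9/17
  5 → 6: 9/19
  6 → 7: 9/13
  7 → 8: 9/17
  8 → 9: 3/7
  8 → 10: 6/6
  9 → 10: 3/9
  10 → 11: 9/13
  11 → 12: 9/15
  12 → 13: 9/18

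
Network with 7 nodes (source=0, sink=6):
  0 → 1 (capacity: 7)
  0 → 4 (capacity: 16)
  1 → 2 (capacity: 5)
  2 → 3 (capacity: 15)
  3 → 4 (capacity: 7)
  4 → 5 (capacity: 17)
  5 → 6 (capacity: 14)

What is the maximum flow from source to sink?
Maximum flow = 14

Max flow: 14

Flow assignment:
  0 → 1: 5/7
  0 → 4: 9/16
  1 → 2: 5/5
  2 → 3: 5/15
  3 → 4: 5/7
  4 → 5: 14/17
  5 → 6: 14/14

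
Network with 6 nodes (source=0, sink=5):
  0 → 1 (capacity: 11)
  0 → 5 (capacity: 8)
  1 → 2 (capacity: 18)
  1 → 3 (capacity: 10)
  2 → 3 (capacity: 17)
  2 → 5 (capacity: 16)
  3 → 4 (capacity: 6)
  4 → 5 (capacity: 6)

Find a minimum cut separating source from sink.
Min cut value = 19, edges: (0,1), (0,5)

Min cut value: 19
Partition: S = [0], T = [1, 2, 3, 4, 5]
Cut edges: (0,1), (0,5)

By max-flow min-cut theorem, max flow = min cut = 19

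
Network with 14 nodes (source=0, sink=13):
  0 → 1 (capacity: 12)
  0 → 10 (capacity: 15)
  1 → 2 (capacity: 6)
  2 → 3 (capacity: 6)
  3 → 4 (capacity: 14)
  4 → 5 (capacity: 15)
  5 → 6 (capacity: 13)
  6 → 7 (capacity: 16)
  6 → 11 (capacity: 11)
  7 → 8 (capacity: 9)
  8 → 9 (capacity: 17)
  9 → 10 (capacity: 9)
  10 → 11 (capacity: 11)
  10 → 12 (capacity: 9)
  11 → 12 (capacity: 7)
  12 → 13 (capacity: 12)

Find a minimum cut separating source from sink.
Min cut value = 12, edges: (12,13)

Min cut value: 12
Partition: S = [0, 1, 2, 3, 4, 5, 6, 7, 8, 9, 10, 11, 12], T = [13]
Cut edges: (12,13)

By max-flow min-cut theorem, max flow = min cut = 12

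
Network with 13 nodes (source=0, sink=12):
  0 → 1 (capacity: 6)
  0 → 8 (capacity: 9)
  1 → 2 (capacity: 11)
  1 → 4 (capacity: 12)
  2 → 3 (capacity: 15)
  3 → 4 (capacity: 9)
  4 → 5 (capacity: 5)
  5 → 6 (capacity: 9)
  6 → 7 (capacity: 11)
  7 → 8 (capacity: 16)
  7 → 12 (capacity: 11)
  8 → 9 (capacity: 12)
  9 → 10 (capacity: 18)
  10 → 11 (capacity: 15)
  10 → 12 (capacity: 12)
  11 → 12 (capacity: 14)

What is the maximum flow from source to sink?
Maximum flow = 14

Max flow: 14

Flow assignment:
  0 → 1: 5/6
  0 → 8: 9/9
  1 → 4: 5/12
  4 → 5: 5/5
  5 → 6: 5/9
  6 → 7: 5/11
  7 → 12: 5/11
  8 → 9: 9/12
  9 → 10: 9/18
  10 → 12: 9/12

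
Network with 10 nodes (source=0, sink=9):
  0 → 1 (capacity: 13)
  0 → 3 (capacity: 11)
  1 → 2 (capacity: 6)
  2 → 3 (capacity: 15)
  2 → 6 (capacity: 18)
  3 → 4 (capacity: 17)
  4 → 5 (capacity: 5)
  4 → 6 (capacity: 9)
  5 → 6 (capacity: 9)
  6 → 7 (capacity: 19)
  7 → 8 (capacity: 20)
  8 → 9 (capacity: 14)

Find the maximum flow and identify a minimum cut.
Max flow = 14, Min cut edges: (8,9)

Maximum flow: 14
Minimum cut: (8,9)
Partition: S = [0, 1, 2, 3, 4, 5, 6, 7, 8], T = [9]

Max-flow min-cut theorem verified: both equal 14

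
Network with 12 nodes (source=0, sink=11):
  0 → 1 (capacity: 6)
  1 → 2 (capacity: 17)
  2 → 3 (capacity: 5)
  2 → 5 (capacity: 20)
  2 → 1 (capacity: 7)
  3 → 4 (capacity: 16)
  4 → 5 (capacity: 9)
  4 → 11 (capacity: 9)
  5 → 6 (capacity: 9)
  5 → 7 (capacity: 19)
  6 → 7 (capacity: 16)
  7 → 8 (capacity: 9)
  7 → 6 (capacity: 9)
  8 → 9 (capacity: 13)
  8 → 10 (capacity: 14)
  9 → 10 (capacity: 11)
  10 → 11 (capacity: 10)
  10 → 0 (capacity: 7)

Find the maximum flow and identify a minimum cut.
Max flow = 6, Min cut edges: (0,1)

Maximum flow: 6
Minimum cut: (0,1)
Partition: S = [0], T = [1, 2, 3, 4, 5, 6, 7, 8, 9, 10, 11]

Max-flow min-cut theorem verified: both equal 6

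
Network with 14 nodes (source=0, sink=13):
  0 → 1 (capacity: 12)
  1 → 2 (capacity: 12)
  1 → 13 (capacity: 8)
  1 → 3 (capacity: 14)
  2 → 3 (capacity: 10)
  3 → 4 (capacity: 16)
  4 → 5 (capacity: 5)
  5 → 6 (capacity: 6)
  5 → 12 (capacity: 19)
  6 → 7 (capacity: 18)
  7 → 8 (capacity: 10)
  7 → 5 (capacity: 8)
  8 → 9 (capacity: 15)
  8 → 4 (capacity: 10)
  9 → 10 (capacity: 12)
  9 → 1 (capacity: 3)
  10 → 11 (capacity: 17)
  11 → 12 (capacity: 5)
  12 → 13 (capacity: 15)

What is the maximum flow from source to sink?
Maximum flow = 12

Max flow: 12

Flow assignment:
  0 → 1: 12/12
  1 → 13: 8/8
  1 → 3: 4/14
  3 → 4: 4/16
  4 → 5: 4/5
  5 → 12: 4/19
  12 → 13: 4/15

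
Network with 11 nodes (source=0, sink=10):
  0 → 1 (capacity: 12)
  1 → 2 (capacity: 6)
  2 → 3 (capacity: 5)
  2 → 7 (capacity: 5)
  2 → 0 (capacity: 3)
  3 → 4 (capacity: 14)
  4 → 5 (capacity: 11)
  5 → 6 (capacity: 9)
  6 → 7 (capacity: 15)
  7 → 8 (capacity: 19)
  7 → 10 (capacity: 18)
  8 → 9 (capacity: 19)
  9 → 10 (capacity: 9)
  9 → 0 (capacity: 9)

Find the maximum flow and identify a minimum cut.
Max flow = 6, Min cut edges: (1,2)

Maximum flow: 6
Minimum cut: (1,2)
Partition: S = [0, 1], T = [2, 3, 4, 5, 6, 7, 8, 9, 10]

Max-flow min-cut theorem verified: both equal 6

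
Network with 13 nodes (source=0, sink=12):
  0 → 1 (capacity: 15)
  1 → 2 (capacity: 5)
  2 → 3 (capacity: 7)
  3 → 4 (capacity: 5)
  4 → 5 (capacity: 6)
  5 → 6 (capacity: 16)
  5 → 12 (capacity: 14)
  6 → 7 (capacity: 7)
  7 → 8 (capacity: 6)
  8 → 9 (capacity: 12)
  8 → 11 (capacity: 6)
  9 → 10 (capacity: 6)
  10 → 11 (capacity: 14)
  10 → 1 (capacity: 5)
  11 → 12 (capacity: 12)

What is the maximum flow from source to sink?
Maximum flow = 5

Max flow: 5

Flow assignment:
  0 → 1: 5/15
  1 → 2: 5/5
  2 → 3: 5/7
  3 → 4: 5/5
  4 → 5: 5/6
  5 → 12: 5/14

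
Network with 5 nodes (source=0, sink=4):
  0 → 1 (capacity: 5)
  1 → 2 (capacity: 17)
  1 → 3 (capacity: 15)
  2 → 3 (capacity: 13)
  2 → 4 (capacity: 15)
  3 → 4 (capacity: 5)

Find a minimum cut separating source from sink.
Min cut value = 5, edges: (0,1)

Min cut value: 5
Partition: S = [0], T = [1, 2, 3, 4]
Cut edges: (0,1)

By max-flow min-cut theorem, max flow = min cut = 5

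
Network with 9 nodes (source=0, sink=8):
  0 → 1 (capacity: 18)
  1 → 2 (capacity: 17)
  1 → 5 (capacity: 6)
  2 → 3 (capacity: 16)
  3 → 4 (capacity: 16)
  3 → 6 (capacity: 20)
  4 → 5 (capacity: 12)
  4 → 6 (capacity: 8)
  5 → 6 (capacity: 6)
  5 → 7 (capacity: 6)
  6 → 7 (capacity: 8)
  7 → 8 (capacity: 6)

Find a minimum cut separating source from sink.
Min cut value = 6, edges: (7,8)

Min cut value: 6
Partition: S = [0, 1, 2, 3, 4, 5, 6, 7], T = [8]
Cut edges: (7,8)

By max-flow min-cut theorem, max flow = min cut = 6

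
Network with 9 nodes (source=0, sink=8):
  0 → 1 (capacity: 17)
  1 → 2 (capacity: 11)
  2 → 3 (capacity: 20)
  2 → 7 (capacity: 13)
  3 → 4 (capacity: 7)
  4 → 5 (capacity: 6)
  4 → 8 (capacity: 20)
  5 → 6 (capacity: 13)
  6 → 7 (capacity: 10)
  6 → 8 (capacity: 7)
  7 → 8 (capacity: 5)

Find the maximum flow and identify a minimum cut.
Max flow = 11, Min cut edges: (1,2)

Maximum flow: 11
Minimum cut: (1,2)
Partition: S = [0, 1], T = [2, 3, 4, 5, 6, 7, 8]

Max-flow min-cut theorem verified: both equal 11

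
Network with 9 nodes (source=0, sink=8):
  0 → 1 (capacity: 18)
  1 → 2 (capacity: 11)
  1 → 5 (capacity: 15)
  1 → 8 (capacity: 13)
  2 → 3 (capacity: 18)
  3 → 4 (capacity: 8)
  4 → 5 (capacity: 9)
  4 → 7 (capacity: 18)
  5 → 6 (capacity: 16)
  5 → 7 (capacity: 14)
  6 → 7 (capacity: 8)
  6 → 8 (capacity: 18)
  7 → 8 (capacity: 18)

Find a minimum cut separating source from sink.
Min cut value = 18, edges: (0,1)

Min cut value: 18
Partition: S = [0], T = [1, 2, 3, 4, 5, 6, 7, 8]
Cut edges: (0,1)

By max-flow min-cut theorem, max flow = min cut = 18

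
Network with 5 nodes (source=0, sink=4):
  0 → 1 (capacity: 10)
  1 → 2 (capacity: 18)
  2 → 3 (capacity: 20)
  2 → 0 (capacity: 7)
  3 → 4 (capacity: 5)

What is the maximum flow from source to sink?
Maximum flow = 5

Max flow: 5

Flow assignment:
  0 → 1: 10/10
  1 → 2: 10/18
  2 → 3: 5/20
  2 → 0: 5/7
  3 → 4: 5/5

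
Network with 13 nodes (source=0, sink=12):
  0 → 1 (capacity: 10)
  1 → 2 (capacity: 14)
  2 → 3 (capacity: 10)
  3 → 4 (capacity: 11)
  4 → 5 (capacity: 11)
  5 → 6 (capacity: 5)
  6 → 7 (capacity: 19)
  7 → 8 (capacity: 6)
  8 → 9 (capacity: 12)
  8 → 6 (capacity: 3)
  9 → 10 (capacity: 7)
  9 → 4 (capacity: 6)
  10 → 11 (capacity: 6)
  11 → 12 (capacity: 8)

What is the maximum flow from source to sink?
Maximum flow = 5

Max flow: 5

Flow assignment:
  0 → 1: 5/10
  1 → 2: 5/14
  2 → 3: 5/10
  3 → 4: 5/11
  4 → 5: 5/11
  5 → 6: 5/5
  6 → 7: 5/19
  7 → 8: 5/6
  8 → 9: 5/12
  9 → 10: 5/7
  10 → 11: 5/6
  11 → 12: 5/8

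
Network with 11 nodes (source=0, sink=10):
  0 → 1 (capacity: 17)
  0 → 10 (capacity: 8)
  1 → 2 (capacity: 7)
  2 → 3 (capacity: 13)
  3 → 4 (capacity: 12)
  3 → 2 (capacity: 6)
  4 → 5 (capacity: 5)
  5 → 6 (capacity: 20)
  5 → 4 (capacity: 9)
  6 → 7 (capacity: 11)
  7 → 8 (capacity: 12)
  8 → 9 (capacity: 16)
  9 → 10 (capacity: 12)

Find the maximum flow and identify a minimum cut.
Max flow = 13, Min cut edges: (0,10), (4,5)

Maximum flow: 13
Minimum cut: (0,10), (4,5)
Partition: S = [0, 1, 2, 3, 4], T = [5, 6, 7, 8, 9, 10]

Max-flow min-cut theorem verified: both equal 13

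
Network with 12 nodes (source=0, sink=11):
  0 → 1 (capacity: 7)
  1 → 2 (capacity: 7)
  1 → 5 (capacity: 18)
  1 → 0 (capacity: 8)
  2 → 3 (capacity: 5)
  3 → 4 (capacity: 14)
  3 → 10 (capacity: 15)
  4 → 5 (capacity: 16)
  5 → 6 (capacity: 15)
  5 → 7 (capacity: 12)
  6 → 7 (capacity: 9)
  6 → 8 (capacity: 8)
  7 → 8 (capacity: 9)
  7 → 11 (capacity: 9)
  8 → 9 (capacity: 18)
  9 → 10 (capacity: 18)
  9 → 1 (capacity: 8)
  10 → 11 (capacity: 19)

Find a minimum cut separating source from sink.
Min cut value = 7, edges: (0,1)

Min cut value: 7
Partition: S = [0], T = [1, 2, 3, 4, 5, 6, 7, 8, 9, 10, 11]
Cut edges: (0,1)

By max-flow min-cut theorem, max flow = min cut = 7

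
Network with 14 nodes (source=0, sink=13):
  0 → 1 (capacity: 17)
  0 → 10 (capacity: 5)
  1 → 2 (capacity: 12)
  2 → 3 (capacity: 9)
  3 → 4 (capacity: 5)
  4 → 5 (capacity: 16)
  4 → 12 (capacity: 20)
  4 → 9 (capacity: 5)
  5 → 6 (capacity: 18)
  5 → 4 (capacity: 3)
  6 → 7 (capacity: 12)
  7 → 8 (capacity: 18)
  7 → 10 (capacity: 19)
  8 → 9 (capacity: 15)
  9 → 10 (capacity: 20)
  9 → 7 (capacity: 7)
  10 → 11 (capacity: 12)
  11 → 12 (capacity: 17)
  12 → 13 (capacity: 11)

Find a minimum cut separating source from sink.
Min cut value = 10, edges: (0,10), (3,4)

Min cut value: 10
Partition: S = [0, 1, 2, 3], T = [4, 5, 6, 7, 8, 9, 10, 11, 12, 13]
Cut edges: (0,10), (3,4)

By max-flow min-cut theorem, max flow = min cut = 10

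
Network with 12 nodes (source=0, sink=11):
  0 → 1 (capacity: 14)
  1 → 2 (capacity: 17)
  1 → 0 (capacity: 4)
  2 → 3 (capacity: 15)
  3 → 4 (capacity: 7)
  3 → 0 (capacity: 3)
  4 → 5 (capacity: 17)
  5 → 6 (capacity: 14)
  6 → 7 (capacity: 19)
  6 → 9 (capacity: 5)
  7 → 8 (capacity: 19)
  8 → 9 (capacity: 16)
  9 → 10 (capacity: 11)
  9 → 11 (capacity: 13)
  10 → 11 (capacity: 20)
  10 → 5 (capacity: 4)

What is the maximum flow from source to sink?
Maximum flow = 7

Max flow: 7

Flow assignment:
  0 → 1: 10/14
  1 → 2: 10/17
  2 → 3: 10/15
  3 → 4: 7/7
  3 → 0: 3/3
  4 → 5: 7/17
  5 → 6: 7/14
  6 → 7: 2/19
  6 → 9: 5/5
  7 → 8: 2/19
  8 → 9: 2/16
  9 → 11: 7/13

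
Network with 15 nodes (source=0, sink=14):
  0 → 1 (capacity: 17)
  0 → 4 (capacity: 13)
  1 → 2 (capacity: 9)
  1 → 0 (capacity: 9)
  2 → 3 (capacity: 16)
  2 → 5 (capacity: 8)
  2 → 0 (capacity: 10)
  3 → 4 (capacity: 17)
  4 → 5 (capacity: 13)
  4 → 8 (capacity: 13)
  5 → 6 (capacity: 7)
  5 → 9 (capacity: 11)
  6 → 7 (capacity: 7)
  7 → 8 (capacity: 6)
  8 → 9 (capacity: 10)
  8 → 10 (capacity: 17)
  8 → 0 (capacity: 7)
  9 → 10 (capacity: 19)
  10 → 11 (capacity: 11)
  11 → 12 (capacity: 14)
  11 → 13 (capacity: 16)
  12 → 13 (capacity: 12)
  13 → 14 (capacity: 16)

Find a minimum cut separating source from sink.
Min cut value = 11, edges: (10,11)

Min cut value: 11
Partition: S = [0, 1, 2, 3, 4, 5, 6, 7, 8, 9, 10], T = [11, 12, 13, 14]
Cut edges: (10,11)

By max-flow min-cut theorem, max flow = min cut = 11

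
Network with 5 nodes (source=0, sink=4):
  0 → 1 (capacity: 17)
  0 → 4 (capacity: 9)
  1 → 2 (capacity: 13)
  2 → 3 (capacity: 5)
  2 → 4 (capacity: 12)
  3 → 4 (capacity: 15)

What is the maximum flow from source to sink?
Maximum flow = 22

Max flow: 22

Flow assignment:
  0 → 1: 13/17
  0 → 4: 9/9
  1 → 2: 13/13
  2 → 3: 1/5
  2 → 4: 12/12
  3 → 4: 1/15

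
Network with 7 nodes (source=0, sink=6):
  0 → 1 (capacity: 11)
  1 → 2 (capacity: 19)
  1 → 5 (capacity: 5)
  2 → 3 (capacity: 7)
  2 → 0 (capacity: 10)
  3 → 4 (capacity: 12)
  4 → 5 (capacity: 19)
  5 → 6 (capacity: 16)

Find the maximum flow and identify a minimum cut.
Max flow = 11, Min cut edges: (0,1)

Maximum flow: 11
Minimum cut: (0,1)
Partition: S = [0], T = [1, 2, 3, 4, 5, 6]

Max-flow min-cut theorem verified: both equal 11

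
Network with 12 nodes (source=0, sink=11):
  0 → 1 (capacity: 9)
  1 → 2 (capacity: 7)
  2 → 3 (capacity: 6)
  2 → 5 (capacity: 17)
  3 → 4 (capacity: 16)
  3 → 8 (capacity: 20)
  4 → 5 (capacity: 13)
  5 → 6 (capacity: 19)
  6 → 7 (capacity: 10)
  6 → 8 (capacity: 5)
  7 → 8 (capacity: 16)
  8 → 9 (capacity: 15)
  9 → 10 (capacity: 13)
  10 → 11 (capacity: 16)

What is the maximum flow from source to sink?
Maximum flow = 7

Max flow: 7

Flow assignment:
  0 → 1: 7/9
  1 → 2: 7/7
  2 → 3: 6/6
  2 → 5: 1/17
  3 → 8: 6/20
  5 → 6: 1/19
  6 → 8: 1/5
  8 → 9: 7/15
  9 → 10: 7/13
  10 → 11: 7/16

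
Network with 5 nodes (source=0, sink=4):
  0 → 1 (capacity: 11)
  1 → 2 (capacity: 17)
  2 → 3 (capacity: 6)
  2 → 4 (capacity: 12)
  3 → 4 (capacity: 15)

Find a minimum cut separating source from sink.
Min cut value = 11, edges: (0,1)

Min cut value: 11
Partition: S = [0], T = [1, 2, 3, 4]
Cut edges: (0,1)

By max-flow min-cut theorem, max flow = min cut = 11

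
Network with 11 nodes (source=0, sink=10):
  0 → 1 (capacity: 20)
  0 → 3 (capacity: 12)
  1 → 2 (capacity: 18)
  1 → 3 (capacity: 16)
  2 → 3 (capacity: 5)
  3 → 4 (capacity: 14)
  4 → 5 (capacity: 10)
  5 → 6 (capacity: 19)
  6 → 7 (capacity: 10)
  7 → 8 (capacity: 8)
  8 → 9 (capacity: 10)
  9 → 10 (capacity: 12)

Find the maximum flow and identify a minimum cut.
Max flow = 8, Min cut edges: (7,8)

Maximum flow: 8
Minimum cut: (7,8)
Partition: S = [0, 1, 2, 3, 4, 5, 6, 7], T = [8, 9, 10]

Max-flow min-cut theorem verified: both equal 8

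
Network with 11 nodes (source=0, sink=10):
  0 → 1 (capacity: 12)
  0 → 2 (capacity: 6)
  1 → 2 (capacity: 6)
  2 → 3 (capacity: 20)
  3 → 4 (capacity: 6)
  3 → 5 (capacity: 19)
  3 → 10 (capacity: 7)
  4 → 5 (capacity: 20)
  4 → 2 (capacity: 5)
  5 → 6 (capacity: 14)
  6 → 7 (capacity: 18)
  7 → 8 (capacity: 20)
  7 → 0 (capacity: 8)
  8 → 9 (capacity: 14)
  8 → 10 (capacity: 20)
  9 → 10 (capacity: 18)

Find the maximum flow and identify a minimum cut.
Max flow = 12, Min cut edges: (0,2), (1,2)

Maximum flow: 12
Minimum cut: (0,2), (1,2)
Partition: S = [0, 1], T = [2, 3, 4, 5, 6, 7, 8, 9, 10]

Max-flow min-cut theorem verified: both equal 12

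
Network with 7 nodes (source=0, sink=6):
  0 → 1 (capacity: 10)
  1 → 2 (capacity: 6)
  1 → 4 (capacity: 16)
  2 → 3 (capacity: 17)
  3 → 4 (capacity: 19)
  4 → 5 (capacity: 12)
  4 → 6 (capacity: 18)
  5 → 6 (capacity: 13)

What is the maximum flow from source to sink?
Maximum flow = 10

Max flow: 10

Flow assignment:
  0 → 1: 10/10
  1 → 4: 10/16
  4 → 6: 10/18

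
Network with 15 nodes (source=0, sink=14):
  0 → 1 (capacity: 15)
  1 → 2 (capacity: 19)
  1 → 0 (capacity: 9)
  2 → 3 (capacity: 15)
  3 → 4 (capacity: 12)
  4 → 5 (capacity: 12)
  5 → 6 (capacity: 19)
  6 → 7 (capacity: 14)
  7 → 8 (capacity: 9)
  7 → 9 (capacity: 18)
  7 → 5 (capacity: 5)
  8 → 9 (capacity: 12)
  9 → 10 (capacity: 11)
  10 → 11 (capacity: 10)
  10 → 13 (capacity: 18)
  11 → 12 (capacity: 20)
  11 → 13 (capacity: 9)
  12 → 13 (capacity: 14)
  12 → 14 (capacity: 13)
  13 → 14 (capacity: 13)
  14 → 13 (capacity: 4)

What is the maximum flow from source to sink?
Maximum flow = 11

Max flow: 11

Flow assignment:
  0 → 1: 11/15
  1 → 2: 11/19
  2 → 3: 11/15
  3 → 4: 11/12
  4 → 5: 11/12
  5 → 6: 12/19
  6 → 7: 12/14
  7 → 9: 11/18
  7 → 5: 1/5
  9 → 10: 11/11
  10 → 13: 11/18
  13 → 14: 11/13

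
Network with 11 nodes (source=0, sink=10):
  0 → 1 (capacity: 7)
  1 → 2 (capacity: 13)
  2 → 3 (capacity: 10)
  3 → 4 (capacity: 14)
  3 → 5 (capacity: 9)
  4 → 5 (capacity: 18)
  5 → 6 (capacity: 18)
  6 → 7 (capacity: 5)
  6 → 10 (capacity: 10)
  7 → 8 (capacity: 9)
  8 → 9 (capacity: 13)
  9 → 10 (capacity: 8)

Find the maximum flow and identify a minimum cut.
Max flow = 7, Min cut edges: (0,1)

Maximum flow: 7
Minimum cut: (0,1)
Partition: S = [0], T = [1, 2, 3, 4, 5, 6, 7, 8, 9, 10]

Max-flow min-cut theorem verified: both equal 7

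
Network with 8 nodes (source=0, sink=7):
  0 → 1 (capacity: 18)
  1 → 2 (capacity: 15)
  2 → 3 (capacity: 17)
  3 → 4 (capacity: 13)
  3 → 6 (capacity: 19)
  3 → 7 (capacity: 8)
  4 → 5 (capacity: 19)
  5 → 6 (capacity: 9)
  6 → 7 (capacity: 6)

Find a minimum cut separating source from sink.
Min cut value = 14, edges: (3,7), (6,7)

Min cut value: 14
Partition: S = [0, 1, 2, 3, 4, 5, 6], T = [7]
Cut edges: (3,7), (6,7)

By max-flow min-cut theorem, max flow = min cut = 14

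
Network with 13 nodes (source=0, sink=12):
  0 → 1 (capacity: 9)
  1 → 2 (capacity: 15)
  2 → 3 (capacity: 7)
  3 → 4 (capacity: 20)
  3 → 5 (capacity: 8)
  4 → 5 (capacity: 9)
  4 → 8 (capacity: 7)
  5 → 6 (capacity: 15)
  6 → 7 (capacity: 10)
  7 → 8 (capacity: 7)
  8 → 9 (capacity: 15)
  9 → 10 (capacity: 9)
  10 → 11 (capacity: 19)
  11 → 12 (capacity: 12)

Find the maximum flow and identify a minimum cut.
Max flow = 7, Min cut edges: (2,3)

Maximum flow: 7
Minimum cut: (2,3)
Partition: S = [0, 1, 2], T = [3, 4, 5, 6, 7, 8, 9, 10, 11, 12]

Max-flow min-cut theorem verified: both equal 7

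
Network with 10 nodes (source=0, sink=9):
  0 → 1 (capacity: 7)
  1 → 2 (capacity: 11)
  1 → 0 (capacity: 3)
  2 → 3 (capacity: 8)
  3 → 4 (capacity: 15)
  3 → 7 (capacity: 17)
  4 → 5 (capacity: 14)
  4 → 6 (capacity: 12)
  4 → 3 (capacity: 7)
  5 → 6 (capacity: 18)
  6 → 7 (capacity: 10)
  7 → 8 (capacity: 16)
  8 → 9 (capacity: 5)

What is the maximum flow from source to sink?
Maximum flow = 5

Max flow: 5

Flow assignment:
  0 → 1: 5/7
  1 → 2: 5/11
  2 → 3: 5/8
  3 → 7: 5/17
  7 → 8: 5/16
  8 → 9: 5/5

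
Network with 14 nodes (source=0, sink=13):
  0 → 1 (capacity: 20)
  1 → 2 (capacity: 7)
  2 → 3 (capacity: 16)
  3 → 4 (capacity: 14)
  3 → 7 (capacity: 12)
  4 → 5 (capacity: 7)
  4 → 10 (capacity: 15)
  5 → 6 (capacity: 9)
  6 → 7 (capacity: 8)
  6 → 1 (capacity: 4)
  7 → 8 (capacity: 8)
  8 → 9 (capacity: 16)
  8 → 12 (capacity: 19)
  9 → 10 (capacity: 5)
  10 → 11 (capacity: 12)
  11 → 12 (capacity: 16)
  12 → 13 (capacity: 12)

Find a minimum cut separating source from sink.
Min cut value = 7, edges: (1,2)

Min cut value: 7
Partition: S = [0, 1], T = [2, 3, 4, 5, 6, 7, 8, 9, 10, 11, 12, 13]
Cut edges: (1,2)

By max-flow min-cut theorem, max flow = min cut = 7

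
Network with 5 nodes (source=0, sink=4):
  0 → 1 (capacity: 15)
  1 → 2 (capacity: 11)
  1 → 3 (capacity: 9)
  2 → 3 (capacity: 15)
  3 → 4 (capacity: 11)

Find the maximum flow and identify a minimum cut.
Max flow = 11, Min cut edges: (3,4)

Maximum flow: 11
Minimum cut: (3,4)
Partition: S = [0, 1, 2, 3], T = [4]

Max-flow min-cut theorem verified: both equal 11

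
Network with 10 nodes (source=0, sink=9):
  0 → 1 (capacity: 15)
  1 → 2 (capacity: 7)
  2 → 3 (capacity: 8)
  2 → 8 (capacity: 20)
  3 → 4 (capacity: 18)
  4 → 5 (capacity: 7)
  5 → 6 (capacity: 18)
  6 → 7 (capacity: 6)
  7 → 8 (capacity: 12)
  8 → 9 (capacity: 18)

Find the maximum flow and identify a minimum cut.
Max flow = 7, Min cut edges: (1,2)

Maximum flow: 7
Minimum cut: (1,2)
Partition: S = [0, 1], T = [2, 3, 4, 5, 6, 7, 8, 9]

Max-flow min-cut theorem verified: both equal 7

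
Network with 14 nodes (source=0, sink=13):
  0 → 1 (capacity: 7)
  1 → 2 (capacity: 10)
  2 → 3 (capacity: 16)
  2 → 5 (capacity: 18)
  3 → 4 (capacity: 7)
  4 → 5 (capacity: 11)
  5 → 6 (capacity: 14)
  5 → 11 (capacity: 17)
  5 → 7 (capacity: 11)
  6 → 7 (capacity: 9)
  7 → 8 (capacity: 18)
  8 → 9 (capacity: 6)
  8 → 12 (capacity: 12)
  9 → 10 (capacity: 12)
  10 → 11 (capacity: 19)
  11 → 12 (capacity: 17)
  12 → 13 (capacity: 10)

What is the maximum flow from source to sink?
Maximum flow = 7

Max flow: 7

Flow assignment:
  0 → 1: 7/7
  1 → 2: 7/10
  2 → 5: 7/18
  5 → 11: 7/17
  11 → 12: 7/17
  12 → 13: 7/10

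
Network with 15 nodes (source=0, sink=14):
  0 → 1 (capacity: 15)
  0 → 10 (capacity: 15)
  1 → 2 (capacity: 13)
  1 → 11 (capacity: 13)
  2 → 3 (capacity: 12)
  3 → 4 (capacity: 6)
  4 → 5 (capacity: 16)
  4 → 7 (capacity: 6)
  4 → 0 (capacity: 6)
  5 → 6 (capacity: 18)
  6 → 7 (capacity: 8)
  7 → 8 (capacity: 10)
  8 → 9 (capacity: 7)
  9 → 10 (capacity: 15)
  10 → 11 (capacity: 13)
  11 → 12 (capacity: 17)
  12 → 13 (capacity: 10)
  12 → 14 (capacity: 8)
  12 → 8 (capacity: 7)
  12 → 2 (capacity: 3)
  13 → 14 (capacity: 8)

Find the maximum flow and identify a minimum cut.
Max flow = 16, Min cut edges: (12,14), (13,14)

Maximum flow: 16
Minimum cut: (12,14), (13,14)
Partition: S = [0, 1, 2, 3, 4, 5, 6, 7, 8, 9, 10, 11, 12, 13], T = [14]

Max-flow min-cut theorem verified: both equal 16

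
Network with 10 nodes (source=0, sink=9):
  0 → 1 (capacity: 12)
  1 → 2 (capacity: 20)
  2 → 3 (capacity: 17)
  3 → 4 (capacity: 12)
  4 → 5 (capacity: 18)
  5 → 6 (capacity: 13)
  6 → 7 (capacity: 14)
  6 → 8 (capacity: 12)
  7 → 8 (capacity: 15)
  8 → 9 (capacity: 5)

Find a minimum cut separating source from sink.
Min cut value = 5, edges: (8,9)

Min cut value: 5
Partition: S = [0, 1, 2, 3, 4, 5, 6, 7, 8], T = [9]
Cut edges: (8,9)

By max-flow min-cut theorem, max flow = min cut = 5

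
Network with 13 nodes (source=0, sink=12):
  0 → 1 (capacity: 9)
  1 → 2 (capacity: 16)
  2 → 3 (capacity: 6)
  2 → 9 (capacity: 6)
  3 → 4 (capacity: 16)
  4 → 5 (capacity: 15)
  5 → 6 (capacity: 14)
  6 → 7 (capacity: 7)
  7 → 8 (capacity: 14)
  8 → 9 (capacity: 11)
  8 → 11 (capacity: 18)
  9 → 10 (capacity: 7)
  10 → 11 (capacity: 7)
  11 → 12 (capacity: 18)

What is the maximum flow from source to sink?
Maximum flow = 9

Max flow: 9

Flow assignment:
  0 → 1: 9/9
  1 → 2: 9/16
  2 → 3: 3/6
  2 → 9: 6/6
  3 → 4: 3/16
  4 → 5: 3/15
  5 → 6: 3/14
  6 → 7: 3/7
  7 → 8: 3/14
  8 → 11: 3/18
  9 → 10: 6/7
  10 → 11: 6/7
  11 → 12: 9/18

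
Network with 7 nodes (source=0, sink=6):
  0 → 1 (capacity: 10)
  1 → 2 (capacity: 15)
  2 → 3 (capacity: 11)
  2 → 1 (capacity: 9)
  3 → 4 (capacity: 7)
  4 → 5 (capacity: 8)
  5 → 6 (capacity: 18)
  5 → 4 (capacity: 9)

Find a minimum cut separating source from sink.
Min cut value = 7, edges: (3,4)

Min cut value: 7
Partition: S = [0, 1, 2, 3], T = [4, 5, 6]
Cut edges: (3,4)

By max-flow min-cut theorem, max flow = min cut = 7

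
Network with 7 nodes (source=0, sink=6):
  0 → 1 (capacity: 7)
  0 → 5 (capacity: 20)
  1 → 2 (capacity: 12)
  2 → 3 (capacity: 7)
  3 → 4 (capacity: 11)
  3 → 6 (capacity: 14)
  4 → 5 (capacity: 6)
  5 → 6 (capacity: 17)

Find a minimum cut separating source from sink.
Min cut value = 24, edges: (2,3), (5,6)

Min cut value: 24
Partition: S = [0, 1, 2, 4, 5], T = [3, 6]
Cut edges: (2,3), (5,6)

By max-flow min-cut theorem, max flow = min cut = 24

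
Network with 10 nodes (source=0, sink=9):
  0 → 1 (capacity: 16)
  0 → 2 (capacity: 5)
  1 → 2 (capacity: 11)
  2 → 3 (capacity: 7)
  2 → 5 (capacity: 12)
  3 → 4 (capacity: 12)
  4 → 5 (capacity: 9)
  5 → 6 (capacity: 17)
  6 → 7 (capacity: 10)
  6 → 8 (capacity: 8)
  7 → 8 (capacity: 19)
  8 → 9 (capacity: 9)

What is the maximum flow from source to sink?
Maximum flow = 9

Max flow: 9

Flow assignment:
  0 → 1: 9/16
  1 → 2: 9/11
  2 → 3: 4/7
  2 → 5: 5/12
  3 → 4: 4/12
  4 → 5: 4/9
  5 → 6: 9/17
  6 → 7: 1/10
  6 → 8: 8/8
  7 → 8: 1/19
  8 → 9: 9/9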